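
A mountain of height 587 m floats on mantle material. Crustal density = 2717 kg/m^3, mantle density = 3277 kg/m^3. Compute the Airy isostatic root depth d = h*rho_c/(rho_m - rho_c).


rho_m - rho_c = 3277 - 2717 = 560
d = 587 * 2717 / 560
= 1594879 / 560
= 2848.0 m

2848.0


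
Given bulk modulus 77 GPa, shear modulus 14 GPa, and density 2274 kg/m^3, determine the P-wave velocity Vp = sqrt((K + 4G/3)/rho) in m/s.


First compute the effective modulus:
K + 4G/3 = 77e9 + 4*14e9/3 = 95666666666.67 Pa
Then divide by density:
95666666666.67 / 2274 = 42069774.2597 Pa/(kg/m^3)
Take the square root:
Vp = sqrt(42069774.2597) = 6486.12 m/s

6486.12


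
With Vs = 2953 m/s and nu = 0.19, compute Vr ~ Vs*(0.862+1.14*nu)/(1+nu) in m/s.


Numerator factor = 0.862 + 1.14*0.19 = 1.0786
Denominator = 1 + 0.19 = 1.19
Vr = 2953 * 1.0786 / 1.19 = 2676.56 m/s

2676.56


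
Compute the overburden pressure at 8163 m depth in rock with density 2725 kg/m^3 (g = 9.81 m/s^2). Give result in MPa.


P = rho * g * z / 1e6
= 2725 * 9.81 * 8163 / 1e6
= 218215356.75 / 1e6
= 218.2154 MPa

218.2154


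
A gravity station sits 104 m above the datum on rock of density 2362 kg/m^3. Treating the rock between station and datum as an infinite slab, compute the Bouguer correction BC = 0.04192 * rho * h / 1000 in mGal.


BC = 0.04192 * rho * h / 1000
= 0.04192 * 2362 * 104 / 1000
= 10.2976 mGal

10.2976


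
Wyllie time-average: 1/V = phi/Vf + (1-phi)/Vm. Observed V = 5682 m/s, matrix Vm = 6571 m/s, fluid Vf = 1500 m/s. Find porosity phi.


1/V - 1/Vm = 1/5682 - 1/6571 = 2.381e-05
1/Vf - 1/Vm = 1/1500 - 1/6571 = 0.00051448
phi = 2.381e-05 / 0.00051448 = 0.0463

0.0463


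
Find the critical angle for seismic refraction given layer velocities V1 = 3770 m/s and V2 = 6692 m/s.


V1/V2 = 3770/6692 = 0.563359
theta_c = arcsin(0.563359) = 34.2884 degrees

34.2884


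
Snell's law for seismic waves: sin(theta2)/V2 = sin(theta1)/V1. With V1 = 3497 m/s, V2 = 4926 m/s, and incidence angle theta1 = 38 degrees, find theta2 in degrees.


sin(theta1) = sin(38 deg) = 0.615661
sin(theta2) = V2/V1 * sin(theta1) = 4926/3497 * 0.615661 = 0.867243
theta2 = arcsin(0.867243) = 60.1398 degrees

60.1398


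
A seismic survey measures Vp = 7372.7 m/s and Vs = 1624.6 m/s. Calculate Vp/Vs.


Vp/Vs = 7372.7 / 1624.6
= 4.5382

4.5382


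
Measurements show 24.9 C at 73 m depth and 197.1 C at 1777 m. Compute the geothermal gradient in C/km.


dT = 197.1 - 24.9 = 172.2 C
dz = 1777 - 73 = 1704 m
gradient = dT/dz * 1000 = 172.2/1704 * 1000 = 101.0563 C/km

101.0563


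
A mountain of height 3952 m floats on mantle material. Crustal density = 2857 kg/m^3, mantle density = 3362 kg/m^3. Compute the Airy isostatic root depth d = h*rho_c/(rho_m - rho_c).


rho_m - rho_c = 3362 - 2857 = 505
d = 3952 * 2857 / 505
= 11290864 / 505
= 22358.15 m

22358.15


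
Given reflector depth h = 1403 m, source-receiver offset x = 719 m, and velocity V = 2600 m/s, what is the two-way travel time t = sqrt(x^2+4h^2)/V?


x^2 + 4h^2 = 719^2 + 4*1403^2 = 516961 + 7873636 = 8390597
sqrt(8390597) = 2896.6527
t = 2896.6527 / 2600 = 1.1141 s

1.1141


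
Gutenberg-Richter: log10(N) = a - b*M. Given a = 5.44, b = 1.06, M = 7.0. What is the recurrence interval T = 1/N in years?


log10(N) = 5.44 - 1.06*7.0 = -1.98
N = 10^-1.98 = 0.010471
T = 1/N = 1/0.010471 = 95.4993 years

95.4993


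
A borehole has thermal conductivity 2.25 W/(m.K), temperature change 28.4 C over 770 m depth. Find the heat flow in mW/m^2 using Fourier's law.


q = k * dT / dz * 1000
= 2.25 * 28.4 / 770 * 1000
= 0.082987 * 1000
= 82.987 mW/m^2

82.987


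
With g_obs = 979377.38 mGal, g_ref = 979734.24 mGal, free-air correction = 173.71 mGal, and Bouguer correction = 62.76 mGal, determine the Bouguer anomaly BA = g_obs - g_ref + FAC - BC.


BA = g_obs - g_ref + FAC - BC
= 979377.38 - 979734.24 + 173.71 - 62.76
= -245.91 mGal

-245.91


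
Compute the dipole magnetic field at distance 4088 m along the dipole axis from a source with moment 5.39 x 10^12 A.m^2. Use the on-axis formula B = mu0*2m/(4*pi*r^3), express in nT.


m = 5.39 x 10^12 = 5390000000000 A.m^2
2m = 10780000000000 A.m^2
r^3 = 4088^3 = 68317609472
B = (4pi*10^-7) * 10780000000000 / (4*pi * 68317609472) * 1e9
= 13546547.522279 / 858504400112.21 * 1e9
= 15779.2406 nT

15779.2406


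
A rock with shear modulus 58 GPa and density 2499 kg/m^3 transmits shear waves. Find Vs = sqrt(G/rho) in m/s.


Convert G to Pa: G = 58e9 Pa
Compute G/rho = 58e9 / 2499 = 23209283.7135
Vs = sqrt(23209283.7135) = 4817.6 m/s

4817.6


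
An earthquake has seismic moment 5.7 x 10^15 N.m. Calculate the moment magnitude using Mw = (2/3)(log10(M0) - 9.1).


log10(M0) = log10(5.7 x 10^15) = 15.7559
Mw = 2/3 * (15.7559 - 9.1)
= 2/3 * 6.6559
= 4.44

4.44


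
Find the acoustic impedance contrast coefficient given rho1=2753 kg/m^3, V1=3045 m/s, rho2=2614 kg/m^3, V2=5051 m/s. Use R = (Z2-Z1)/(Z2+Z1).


Z1 = 2753 * 3045 = 8382885
Z2 = 2614 * 5051 = 13203314
R = (13203314 - 8382885) / (13203314 + 8382885) = 4820429 / 21586199 = 0.2233

0.2233


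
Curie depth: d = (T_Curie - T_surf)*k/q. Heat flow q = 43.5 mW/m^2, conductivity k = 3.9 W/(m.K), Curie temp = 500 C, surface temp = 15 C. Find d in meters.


T_Curie - T_surf = 500 - 15 = 485 C
Convert q to W/m^2: 43.5 mW/m^2 = 0.0435 W/m^2
d = 485 * 3.9 / 0.0435 = 43482.76 m

43482.76


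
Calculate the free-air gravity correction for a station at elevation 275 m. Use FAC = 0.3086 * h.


FAC = 0.3086 * h
= 0.3086 * 275
= 84.865 mGal

84.865


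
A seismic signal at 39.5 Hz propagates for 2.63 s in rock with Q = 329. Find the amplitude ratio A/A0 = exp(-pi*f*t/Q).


pi*f*t/Q = pi*39.5*2.63/329 = 0.991989
A/A0 = exp(-0.991989) = 0.370838

0.370838


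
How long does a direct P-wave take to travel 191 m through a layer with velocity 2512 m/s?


t = x / V
= 191 / 2512
= 0.076 s

0.076


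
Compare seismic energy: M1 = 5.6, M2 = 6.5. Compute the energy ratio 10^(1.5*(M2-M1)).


M2 - M1 = 6.5 - 5.6 = 0.9
1.5 * 0.9 = 1.35
ratio = 10^1.35 = 22.39

22.39


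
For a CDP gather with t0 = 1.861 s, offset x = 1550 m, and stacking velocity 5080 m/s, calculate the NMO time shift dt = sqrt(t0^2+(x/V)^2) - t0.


x/Vnmo = 1550/5080 = 0.305118
(x/Vnmo)^2 = 0.093097
t0^2 = 3.463321
sqrt(3.463321 + 0.093097) = 1.885847
dt = 1.885847 - 1.861 = 0.024847

0.024847


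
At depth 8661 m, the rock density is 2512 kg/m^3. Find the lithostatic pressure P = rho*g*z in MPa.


P = rho * g * z / 1e6
= 2512 * 9.81 * 8661 / 1e6
= 213430597.92 / 1e6
= 213.4306 MPa

213.4306


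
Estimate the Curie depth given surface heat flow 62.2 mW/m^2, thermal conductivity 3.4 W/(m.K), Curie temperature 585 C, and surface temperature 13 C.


T_Curie - T_surf = 585 - 13 = 572 C
Convert q to W/m^2: 62.2 mW/m^2 = 0.0622 W/m^2
d = 572 * 3.4 / 0.0622 = 31266.88 m

31266.88


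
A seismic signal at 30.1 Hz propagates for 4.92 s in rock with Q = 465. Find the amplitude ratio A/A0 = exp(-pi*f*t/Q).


pi*f*t/Q = pi*30.1*4.92/465 = 1.000526
A/A0 = exp(-1.000526) = 0.367686

0.367686


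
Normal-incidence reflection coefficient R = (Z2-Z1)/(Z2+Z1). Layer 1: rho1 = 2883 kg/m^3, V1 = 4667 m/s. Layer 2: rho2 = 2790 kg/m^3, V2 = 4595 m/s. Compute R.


Z1 = 2883 * 4667 = 13454961
Z2 = 2790 * 4595 = 12820050
R = (12820050 - 13454961) / (12820050 + 13454961) = -634911 / 26275011 = -0.0242

-0.0242


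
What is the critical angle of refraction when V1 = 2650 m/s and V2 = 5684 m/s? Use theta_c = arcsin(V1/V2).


V1/V2 = 2650/5684 = 0.466221
theta_c = arcsin(0.466221) = 27.7893 degrees

27.7893


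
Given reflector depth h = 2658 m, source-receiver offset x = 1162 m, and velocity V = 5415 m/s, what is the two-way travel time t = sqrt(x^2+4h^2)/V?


x^2 + 4h^2 = 1162^2 + 4*2658^2 = 1350244 + 28259856 = 29610100
sqrt(29610100) = 5441.5163
t = 5441.5163 / 5415 = 1.0049 s

1.0049


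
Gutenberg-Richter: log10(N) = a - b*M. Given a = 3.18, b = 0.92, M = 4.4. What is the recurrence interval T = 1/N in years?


log10(N) = 3.18 - 0.92*4.4 = -0.868
N = 10^-0.868 = 0.135519
T = 1/N = 1/0.135519 = 7.379 years

7.379


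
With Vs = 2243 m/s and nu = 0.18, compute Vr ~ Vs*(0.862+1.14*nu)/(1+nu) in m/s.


Numerator factor = 0.862 + 1.14*0.18 = 1.0672
Denominator = 1 + 0.18 = 1.18
Vr = 2243 * 1.0672 / 1.18 = 2028.58 m/s

2028.58


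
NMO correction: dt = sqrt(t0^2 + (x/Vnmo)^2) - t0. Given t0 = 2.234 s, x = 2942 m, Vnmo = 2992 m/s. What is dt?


x/Vnmo = 2942/2992 = 0.983289
(x/Vnmo)^2 = 0.966857
t0^2 = 4.990756
sqrt(4.990756 + 0.966857) = 2.440822
dt = 2.440822 - 2.234 = 0.206822

0.206822


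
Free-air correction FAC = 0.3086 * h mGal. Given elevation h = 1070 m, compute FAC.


FAC = 0.3086 * h
= 0.3086 * 1070
= 330.202 mGal

330.202


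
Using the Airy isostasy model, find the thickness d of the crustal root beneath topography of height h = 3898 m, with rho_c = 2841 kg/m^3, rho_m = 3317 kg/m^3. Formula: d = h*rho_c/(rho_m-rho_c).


rho_m - rho_c = 3317 - 2841 = 476
d = 3898 * 2841 / 476
= 11074218 / 476
= 23265.16 m

23265.16


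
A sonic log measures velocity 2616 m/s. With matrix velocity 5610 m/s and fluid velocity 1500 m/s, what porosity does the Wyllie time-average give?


1/V - 1/Vm = 1/2616 - 1/5610 = 0.00020401
1/Vf - 1/Vm = 1/1500 - 1/5610 = 0.00048841
phi = 0.00020401 / 0.00048841 = 0.4177

0.4177


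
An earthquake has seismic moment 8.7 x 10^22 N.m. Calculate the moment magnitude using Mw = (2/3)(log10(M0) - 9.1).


log10(M0) = log10(8.7 x 10^22) = 22.9395
Mw = 2/3 * (22.9395 - 9.1)
= 2/3 * 13.8395
= 9.23

9.23


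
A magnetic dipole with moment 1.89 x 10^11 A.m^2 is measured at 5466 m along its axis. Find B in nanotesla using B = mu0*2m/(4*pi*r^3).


m = 1.89 x 10^11 = 189000000000 A.m^2
2m = 378000000000 A.m^2
r^3 = 5466^3 = 163308534696
B = (4pi*10^-7) * 378000000000 / (4*pi * 163308534696) * 1e9
= 475008.809223 / 2052195571477.87 * 1e9
= 231.4637 nT

231.4637


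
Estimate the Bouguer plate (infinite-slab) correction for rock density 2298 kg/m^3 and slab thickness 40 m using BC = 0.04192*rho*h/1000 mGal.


BC = 0.04192 * rho * h / 1000
= 0.04192 * 2298 * 40 / 1000
= 3.8533 mGal

3.8533


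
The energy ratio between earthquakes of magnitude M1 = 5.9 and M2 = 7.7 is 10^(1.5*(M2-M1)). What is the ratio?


M2 - M1 = 7.7 - 5.9 = 1.8
1.5 * 1.8 = 2.7
ratio = 10^2.7 = 501.19

501.19


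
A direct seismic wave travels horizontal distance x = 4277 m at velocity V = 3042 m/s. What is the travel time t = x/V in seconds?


t = x / V
= 4277 / 3042
= 1.406 s

1.406


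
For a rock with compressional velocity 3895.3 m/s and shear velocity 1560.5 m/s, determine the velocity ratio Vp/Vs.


Vp/Vs = 3895.3 / 1560.5
= 2.4962

2.4962


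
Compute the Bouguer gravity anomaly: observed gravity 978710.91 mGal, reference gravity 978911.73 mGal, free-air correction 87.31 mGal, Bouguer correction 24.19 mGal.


BA = g_obs - g_ref + FAC - BC
= 978710.91 - 978911.73 + 87.31 - 24.19
= -137.7 mGal

-137.7


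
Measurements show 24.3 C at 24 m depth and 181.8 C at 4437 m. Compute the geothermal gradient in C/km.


dT = 181.8 - 24.3 = 157.5 C
dz = 4437 - 24 = 4413 m
gradient = dT/dz * 1000 = 157.5/4413 * 1000 = 35.69 C/km

35.69


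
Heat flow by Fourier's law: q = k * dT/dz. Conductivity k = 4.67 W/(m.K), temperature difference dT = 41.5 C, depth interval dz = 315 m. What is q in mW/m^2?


q = k * dT / dz * 1000
= 4.67 * 41.5 / 315 * 1000
= 0.615254 * 1000
= 615.254 mW/m^2

615.254


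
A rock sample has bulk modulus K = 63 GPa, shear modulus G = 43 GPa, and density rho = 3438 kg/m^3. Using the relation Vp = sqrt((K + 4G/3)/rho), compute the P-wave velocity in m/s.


First compute the effective modulus:
K + 4G/3 = 63e9 + 4*43e9/3 = 120333333333.33 Pa
Then divide by density:
120333333333.33 / 3438 = 35000969.5559 Pa/(kg/m^3)
Take the square root:
Vp = sqrt(35000969.5559) = 5916.16 m/s

5916.16


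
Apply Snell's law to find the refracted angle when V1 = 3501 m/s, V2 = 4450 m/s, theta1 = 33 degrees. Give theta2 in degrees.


sin(theta1) = sin(33 deg) = 0.544639
sin(theta2) = V2/V1 * sin(theta1) = 4450/3501 * 0.544639 = 0.692272
theta2 = arcsin(0.692272) = 43.8102 degrees

43.8102


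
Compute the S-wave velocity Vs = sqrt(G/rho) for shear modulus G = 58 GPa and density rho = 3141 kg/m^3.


Convert G to Pa: G = 58e9 Pa
Compute G/rho = 58e9 / 3141 = 18465456.8609
Vs = sqrt(18465456.8609) = 4297.15 m/s

4297.15


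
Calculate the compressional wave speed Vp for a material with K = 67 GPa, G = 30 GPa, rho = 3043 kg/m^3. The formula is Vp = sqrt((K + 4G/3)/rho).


First compute the effective modulus:
K + 4G/3 = 67e9 + 4*30e9/3 = 107000000000.0 Pa
Then divide by density:
107000000000.0 / 3043 = 35162668.4193 Pa/(kg/m^3)
Take the square root:
Vp = sqrt(35162668.4193) = 5929.81 m/s

5929.81


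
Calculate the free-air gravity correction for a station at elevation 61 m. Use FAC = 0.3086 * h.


FAC = 0.3086 * h
= 0.3086 * 61
= 18.8246 mGal

18.8246


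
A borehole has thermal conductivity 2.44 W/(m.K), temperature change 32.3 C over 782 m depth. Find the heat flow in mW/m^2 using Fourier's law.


q = k * dT / dz * 1000
= 2.44 * 32.3 / 782 * 1000
= 0.100783 * 1000
= 100.7826 mW/m^2

100.7826


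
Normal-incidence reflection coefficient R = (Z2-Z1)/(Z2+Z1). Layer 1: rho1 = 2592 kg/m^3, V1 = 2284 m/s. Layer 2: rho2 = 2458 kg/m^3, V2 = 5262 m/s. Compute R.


Z1 = 2592 * 2284 = 5920128
Z2 = 2458 * 5262 = 12933996
R = (12933996 - 5920128) / (12933996 + 5920128) = 7013868 / 18854124 = 0.372

0.372


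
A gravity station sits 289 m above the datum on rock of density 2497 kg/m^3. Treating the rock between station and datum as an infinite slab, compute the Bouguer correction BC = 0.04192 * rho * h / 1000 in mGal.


BC = 0.04192 * rho * h / 1000
= 0.04192 * 2497 * 289 / 1000
= 30.2509 mGal

30.2509


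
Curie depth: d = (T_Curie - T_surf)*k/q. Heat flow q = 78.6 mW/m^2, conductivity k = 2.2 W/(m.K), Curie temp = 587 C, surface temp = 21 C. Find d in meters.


T_Curie - T_surf = 587 - 21 = 566 C
Convert q to W/m^2: 78.6 mW/m^2 = 0.0786 W/m^2
d = 566 * 2.2 / 0.0786 = 15842.24 m

15842.24


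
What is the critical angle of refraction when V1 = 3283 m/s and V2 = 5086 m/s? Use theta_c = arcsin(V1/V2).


V1/V2 = 3283/5086 = 0.645497
theta_c = arcsin(0.645497) = 40.203 degrees

40.203


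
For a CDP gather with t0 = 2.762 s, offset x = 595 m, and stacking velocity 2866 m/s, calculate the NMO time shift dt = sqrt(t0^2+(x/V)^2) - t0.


x/Vnmo = 595/2866 = 0.207606
(x/Vnmo)^2 = 0.0431
t0^2 = 7.628644
sqrt(7.628644 + 0.0431) = 2.769791
dt = 2.769791 - 2.762 = 0.007791

0.007791


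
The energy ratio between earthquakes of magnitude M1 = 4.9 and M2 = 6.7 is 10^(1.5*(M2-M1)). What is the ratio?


M2 - M1 = 6.7 - 4.9 = 1.8
1.5 * 1.8 = 2.7
ratio = 10^2.7 = 501.19

501.19


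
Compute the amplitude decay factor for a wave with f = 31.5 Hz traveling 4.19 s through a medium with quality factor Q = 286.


pi*f*t/Q = pi*31.5*4.19/286 = 1.449801
A/A0 = exp(-1.449801) = 0.234617

0.234617


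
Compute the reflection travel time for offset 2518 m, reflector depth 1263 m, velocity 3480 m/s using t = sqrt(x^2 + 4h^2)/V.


x^2 + 4h^2 = 2518^2 + 4*1263^2 = 6340324 + 6380676 = 12721000
sqrt(12721000) = 3566.6511
t = 3566.6511 / 3480 = 1.0249 s

1.0249


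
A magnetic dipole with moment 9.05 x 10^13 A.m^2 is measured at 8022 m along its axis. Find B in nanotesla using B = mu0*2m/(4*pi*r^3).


m = 9.05 x 10^13 = 90500000000000 A.m^2
2m = 181000000000000 A.m^2
r^3 = 8022^3 = 516235626648
B = (4pi*10^-7) * 181000000000000 / (4*pi * 516235626648) * 1e9
= 227451308.119901 / 6487208208794.72 * 1e9
= 35061.5089 nT

35061.5089


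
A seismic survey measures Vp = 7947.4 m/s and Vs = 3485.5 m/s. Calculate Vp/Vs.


Vp/Vs = 7947.4 / 3485.5
= 2.2801

2.2801


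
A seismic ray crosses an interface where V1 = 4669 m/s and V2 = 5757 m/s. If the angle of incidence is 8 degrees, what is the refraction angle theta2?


sin(theta1) = sin(8 deg) = 0.139173
sin(theta2) = V2/V1 * sin(theta1) = 5757/4669 * 0.139173 = 0.171604
theta2 = arcsin(0.171604) = 9.8811 degrees

9.8811


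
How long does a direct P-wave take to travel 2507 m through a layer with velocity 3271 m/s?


t = x / V
= 2507 / 3271
= 0.7664 s

0.7664


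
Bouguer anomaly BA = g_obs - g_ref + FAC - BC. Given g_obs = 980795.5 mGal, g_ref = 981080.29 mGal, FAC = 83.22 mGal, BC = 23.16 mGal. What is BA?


BA = g_obs - g_ref + FAC - BC
= 980795.5 - 981080.29 + 83.22 - 23.16
= -224.73 mGal

-224.73


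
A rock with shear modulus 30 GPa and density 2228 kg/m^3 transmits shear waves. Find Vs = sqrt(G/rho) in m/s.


Convert G to Pa: G = 30e9 Pa
Compute G/rho = 30e9 / 2228 = 13464991.0233
Vs = sqrt(13464991.0233) = 3669.47 m/s

3669.47


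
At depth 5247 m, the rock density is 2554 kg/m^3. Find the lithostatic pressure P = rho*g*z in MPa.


P = rho * g * z / 1e6
= 2554 * 9.81 * 5247 / 1e6
= 131462220.78 / 1e6
= 131.4622 MPa

131.4622


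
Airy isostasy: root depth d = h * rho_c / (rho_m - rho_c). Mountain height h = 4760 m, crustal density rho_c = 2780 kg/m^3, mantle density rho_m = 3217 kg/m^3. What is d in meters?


rho_m - rho_c = 3217 - 2780 = 437
d = 4760 * 2780 / 437
= 13232800 / 437
= 30281.01 m

30281.01


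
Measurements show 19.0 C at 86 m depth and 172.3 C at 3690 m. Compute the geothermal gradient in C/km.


dT = 172.3 - 19.0 = 153.3 C
dz = 3690 - 86 = 3604 m
gradient = dT/dz * 1000 = 153.3/3604 * 1000 = 42.5361 C/km

42.5361


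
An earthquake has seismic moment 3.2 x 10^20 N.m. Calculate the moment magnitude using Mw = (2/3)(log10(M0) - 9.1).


log10(M0) = log10(3.2 x 10^20) = 20.5051
Mw = 2/3 * (20.5051 - 9.1)
= 2/3 * 11.4051
= 7.6

7.6


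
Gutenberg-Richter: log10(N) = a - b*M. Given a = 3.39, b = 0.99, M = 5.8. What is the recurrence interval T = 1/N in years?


log10(N) = 3.39 - 0.99*5.8 = -2.352
N = 10^-2.352 = 0.004446
T = 1/N = 1/0.004446 = 224.9055 years

224.9055


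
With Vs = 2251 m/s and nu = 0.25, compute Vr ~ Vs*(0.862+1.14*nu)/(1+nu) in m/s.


Numerator factor = 0.862 + 1.14*0.25 = 1.147
Denominator = 1 + 0.25 = 1.25
Vr = 2251 * 1.147 / 1.25 = 2065.52 m/s

2065.52


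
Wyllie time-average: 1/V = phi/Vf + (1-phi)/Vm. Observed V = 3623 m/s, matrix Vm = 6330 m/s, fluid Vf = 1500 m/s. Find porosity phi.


1/V - 1/Vm = 1/3623 - 1/6330 = 0.00011804
1/Vf - 1/Vm = 1/1500 - 1/6330 = 0.00050869
phi = 0.00011804 / 0.00050869 = 0.232

0.232


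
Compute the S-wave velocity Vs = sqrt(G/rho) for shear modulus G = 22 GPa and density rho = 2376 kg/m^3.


Convert G to Pa: G = 22e9 Pa
Compute G/rho = 22e9 / 2376 = 9259259.2593
Vs = sqrt(9259259.2593) = 3042.9 m/s

3042.9


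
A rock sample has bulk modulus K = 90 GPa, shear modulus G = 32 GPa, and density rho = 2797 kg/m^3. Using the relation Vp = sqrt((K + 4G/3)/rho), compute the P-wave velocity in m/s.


First compute the effective modulus:
K + 4G/3 = 90e9 + 4*32e9/3 = 132666666666.67 Pa
Then divide by density:
132666666666.67 / 2797 = 47431772.1368 Pa/(kg/m^3)
Take the square root:
Vp = sqrt(47431772.1368) = 6887.07 m/s

6887.07


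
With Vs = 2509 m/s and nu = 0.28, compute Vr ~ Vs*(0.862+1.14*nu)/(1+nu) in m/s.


Numerator factor = 0.862 + 1.14*0.28 = 1.1812
Denominator = 1 + 0.28 = 1.28
Vr = 2509 * 1.1812 / 1.28 = 2315.34 m/s

2315.34


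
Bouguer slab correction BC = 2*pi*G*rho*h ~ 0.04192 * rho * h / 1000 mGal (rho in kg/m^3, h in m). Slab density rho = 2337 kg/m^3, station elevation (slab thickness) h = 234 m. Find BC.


BC = 0.04192 * rho * h / 1000
= 0.04192 * 2337 * 234 / 1000
= 22.9243 mGal

22.9243


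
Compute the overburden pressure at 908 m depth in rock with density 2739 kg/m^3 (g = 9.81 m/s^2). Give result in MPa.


P = rho * g * z / 1e6
= 2739 * 9.81 * 908 / 1e6
= 24397587.72 / 1e6
= 24.3976 MPa

24.3976


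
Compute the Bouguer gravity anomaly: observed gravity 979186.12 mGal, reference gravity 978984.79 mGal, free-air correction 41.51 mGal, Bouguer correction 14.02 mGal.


BA = g_obs - g_ref + FAC - BC
= 979186.12 - 978984.79 + 41.51 - 14.02
= 228.82 mGal

228.82


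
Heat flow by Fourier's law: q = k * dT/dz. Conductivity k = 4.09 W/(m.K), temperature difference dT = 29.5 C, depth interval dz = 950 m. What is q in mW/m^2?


q = k * dT / dz * 1000
= 4.09 * 29.5 / 950 * 1000
= 0.127005 * 1000
= 127.0053 mW/m^2

127.0053


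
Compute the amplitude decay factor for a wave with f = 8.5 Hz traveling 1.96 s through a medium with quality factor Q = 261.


pi*f*t/Q = pi*8.5*1.96/261 = 0.200532
A/A0 = exp(-0.200532) = 0.818295

0.818295


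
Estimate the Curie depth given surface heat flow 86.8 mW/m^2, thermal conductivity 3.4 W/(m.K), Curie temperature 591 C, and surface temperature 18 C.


T_Curie - T_surf = 591 - 18 = 573 C
Convert q to W/m^2: 86.8 mW/m^2 = 0.0868 W/m^2
d = 573 * 3.4 / 0.0868 = 22444.7 m

22444.7


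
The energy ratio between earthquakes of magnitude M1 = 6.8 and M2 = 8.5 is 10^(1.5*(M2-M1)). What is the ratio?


M2 - M1 = 8.5 - 6.8 = 1.7
1.5 * 1.7 = 2.55
ratio = 10^2.55 = 354.81

354.81


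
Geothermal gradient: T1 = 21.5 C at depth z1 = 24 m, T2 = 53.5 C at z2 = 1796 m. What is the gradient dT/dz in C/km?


dT = 53.5 - 21.5 = 32.0 C
dz = 1796 - 24 = 1772 m
gradient = dT/dz * 1000 = 32.0/1772 * 1000 = 18.0587 C/km

18.0587


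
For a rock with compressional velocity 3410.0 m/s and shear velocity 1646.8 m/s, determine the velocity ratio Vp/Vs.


Vp/Vs = 3410.0 / 1646.8
= 2.0707

2.0707


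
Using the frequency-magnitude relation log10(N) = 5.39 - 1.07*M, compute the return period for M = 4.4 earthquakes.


log10(N) = 5.39 - 1.07*4.4 = 0.682
N = 10^0.682 = 4.808393
T = 1/N = 1/4.808393 = 0.208 years

0.208


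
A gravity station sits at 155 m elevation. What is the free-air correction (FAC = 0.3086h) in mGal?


FAC = 0.3086 * h
= 0.3086 * 155
= 47.833 mGal

47.833


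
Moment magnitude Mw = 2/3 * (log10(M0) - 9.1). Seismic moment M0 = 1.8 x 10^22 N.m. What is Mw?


log10(M0) = log10(1.8 x 10^22) = 22.2553
Mw = 2/3 * (22.2553 - 9.1)
= 2/3 * 13.1553
= 8.77

8.77


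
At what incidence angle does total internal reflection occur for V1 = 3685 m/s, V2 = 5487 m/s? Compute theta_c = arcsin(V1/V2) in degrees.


V1/V2 = 3685/5487 = 0.671587
theta_c = arcsin(0.671587) = 42.1897 degrees

42.1897


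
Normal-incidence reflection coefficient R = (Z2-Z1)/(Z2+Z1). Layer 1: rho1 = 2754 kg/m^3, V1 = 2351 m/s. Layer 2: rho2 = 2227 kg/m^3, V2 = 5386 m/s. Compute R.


Z1 = 2754 * 2351 = 6474654
Z2 = 2227 * 5386 = 11994622
R = (11994622 - 6474654) / (11994622 + 6474654) = 5519968 / 18469276 = 0.2989

0.2989


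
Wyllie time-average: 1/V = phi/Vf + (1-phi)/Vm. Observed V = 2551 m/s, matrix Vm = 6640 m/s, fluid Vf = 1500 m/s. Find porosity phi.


1/V - 1/Vm = 1/2551 - 1/6640 = 0.0002414
1/Vf - 1/Vm = 1/1500 - 1/6640 = 0.00051606
phi = 0.0002414 / 0.00051606 = 0.4678

0.4678


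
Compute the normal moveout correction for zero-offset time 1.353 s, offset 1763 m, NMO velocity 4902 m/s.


x/Vnmo = 1763/4902 = 0.359649
(x/Vnmo)^2 = 0.129347
t0^2 = 1.830609
sqrt(1.830609 + 0.129347) = 1.399984
dt = 1.399984 - 1.353 = 0.046984

0.046984


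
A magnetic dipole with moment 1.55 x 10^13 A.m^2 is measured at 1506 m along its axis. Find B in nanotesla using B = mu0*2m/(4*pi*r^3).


m = 1.55 x 10^13 = 15500000000000 A.m^2
2m = 31000000000000 A.m^2
r^3 = 1506^3 = 3415662216
B = (4pi*10^-7) * 31000000000000 / (4*pi * 3415662216) * 1e9
= 38955748.904513 / 42922477299.72 * 1e9
= 907583.8897 nT

907583.8897


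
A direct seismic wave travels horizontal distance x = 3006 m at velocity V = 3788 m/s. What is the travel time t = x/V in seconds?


t = x / V
= 3006 / 3788
= 0.7936 s

0.7936


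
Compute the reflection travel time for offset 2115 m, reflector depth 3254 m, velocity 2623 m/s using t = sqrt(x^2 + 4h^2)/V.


x^2 + 4h^2 = 2115^2 + 4*3254^2 = 4473225 + 42354064 = 46827289
sqrt(46827289) = 6843.0468
t = 6843.0468 / 2623 = 2.6089 s

2.6089


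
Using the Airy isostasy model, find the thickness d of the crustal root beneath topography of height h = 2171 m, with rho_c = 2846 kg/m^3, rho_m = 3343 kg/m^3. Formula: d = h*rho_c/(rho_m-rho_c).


rho_m - rho_c = 3343 - 2846 = 497
d = 2171 * 2846 / 497
= 6178666 / 497
= 12431.92 m

12431.92


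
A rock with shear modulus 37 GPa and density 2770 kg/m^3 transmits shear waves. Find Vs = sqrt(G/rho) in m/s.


Convert G to Pa: G = 37e9 Pa
Compute G/rho = 37e9 / 2770 = 13357400.722
Vs = sqrt(13357400.722) = 3654.78 m/s

3654.78


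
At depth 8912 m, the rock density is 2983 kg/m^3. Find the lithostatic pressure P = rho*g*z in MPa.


P = rho * g * z / 1e6
= 2983 * 9.81 * 8912 / 1e6
= 260793905.76 / 1e6
= 260.7939 MPa

260.7939


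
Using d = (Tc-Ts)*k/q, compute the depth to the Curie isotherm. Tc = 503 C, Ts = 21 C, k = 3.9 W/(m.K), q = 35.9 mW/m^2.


T_Curie - T_surf = 503 - 21 = 482 C
Convert q to W/m^2: 35.9 mW/m^2 = 0.0359 W/m^2
d = 482 * 3.9 / 0.0359 = 52362.12 m

52362.12


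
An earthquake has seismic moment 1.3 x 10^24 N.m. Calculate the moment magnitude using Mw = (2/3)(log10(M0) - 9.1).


log10(M0) = log10(1.3 x 10^24) = 24.1139
Mw = 2/3 * (24.1139 - 9.1)
= 2/3 * 15.0139
= 10.01

10.01


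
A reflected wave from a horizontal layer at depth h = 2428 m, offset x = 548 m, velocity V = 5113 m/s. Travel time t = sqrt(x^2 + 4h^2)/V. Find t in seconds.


x^2 + 4h^2 = 548^2 + 4*2428^2 = 300304 + 23580736 = 23881040
sqrt(23881040) = 4886.8231
t = 4886.8231 / 5113 = 0.9558 s

0.9558


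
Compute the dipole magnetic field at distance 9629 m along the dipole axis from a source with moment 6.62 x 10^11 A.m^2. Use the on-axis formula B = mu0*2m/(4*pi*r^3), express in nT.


m = 6.62 x 10^11 = 662000000000 A.m^2
2m = 1324000000000 A.m^2
r^3 = 9629^3 = 892778165189
B = (4pi*10^-7) * 1324000000000 / (4*pi * 892778165189) * 1e9
= 1663787.469341 / 11218981300172.55 * 1e9
= 148.3011 nT

148.3011


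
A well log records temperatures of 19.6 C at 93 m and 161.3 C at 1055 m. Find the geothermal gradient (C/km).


dT = 161.3 - 19.6 = 141.7 C
dz = 1055 - 93 = 962 m
gradient = dT/dz * 1000 = 141.7/962 * 1000 = 147.2973 C/km

147.2973


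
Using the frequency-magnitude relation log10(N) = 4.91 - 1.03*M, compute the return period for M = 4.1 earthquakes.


log10(N) = 4.91 - 1.03*4.1 = 0.687
N = 10^0.687 = 4.864072
T = 1/N = 1/4.864072 = 0.2056 years

0.2056


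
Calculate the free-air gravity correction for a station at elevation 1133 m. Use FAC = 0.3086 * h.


FAC = 0.3086 * h
= 0.3086 * 1133
= 349.6438 mGal

349.6438


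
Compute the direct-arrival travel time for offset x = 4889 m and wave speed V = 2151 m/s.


t = x / V
= 4889 / 2151
= 2.2729 s

2.2729


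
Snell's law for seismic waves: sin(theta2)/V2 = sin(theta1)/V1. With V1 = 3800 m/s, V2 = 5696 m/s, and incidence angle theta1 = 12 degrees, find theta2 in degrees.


sin(theta1) = sin(12 deg) = 0.207912
sin(theta2) = V2/V1 * sin(theta1) = 5696/3800 * 0.207912 = 0.311649
theta2 = arcsin(0.311649) = 18.1586 degrees

18.1586


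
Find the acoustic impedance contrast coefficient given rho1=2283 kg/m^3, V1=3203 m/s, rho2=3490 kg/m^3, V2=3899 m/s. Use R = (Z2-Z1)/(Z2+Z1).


Z1 = 2283 * 3203 = 7312449
Z2 = 3490 * 3899 = 13607510
R = (13607510 - 7312449) / (13607510 + 7312449) = 6295061 / 20919959 = 0.3009

0.3009


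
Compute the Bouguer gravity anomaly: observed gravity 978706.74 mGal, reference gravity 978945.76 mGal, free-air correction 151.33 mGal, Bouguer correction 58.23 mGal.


BA = g_obs - g_ref + FAC - BC
= 978706.74 - 978945.76 + 151.33 - 58.23
= -145.92 mGal

-145.92


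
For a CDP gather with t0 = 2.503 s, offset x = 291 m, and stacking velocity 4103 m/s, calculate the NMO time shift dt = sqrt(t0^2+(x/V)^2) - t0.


x/Vnmo = 291/4103 = 0.070924
(x/Vnmo)^2 = 0.00503
t0^2 = 6.265009
sqrt(6.265009 + 0.00503) = 2.504005
dt = 2.504005 - 2.503 = 0.001005

0.001005


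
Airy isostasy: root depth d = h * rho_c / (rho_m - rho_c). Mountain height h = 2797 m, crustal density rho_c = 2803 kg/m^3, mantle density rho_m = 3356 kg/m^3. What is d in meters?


rho_m - rho_c = 3356 - 2803 = 553
d = 2797 * 2803 / 553
= 7839991 / 553
= 14177.2 m

14177.2


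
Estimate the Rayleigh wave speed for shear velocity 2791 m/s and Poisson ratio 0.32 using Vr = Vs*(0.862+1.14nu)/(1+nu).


Numerator factor = 0.862 + 1.14*0.32 = 1.2268
Denominator = 1 + 0.32 = 1.32
Vr = 2791 * 1.2268 / 1.32 = 2593.94 m/s

2593.94


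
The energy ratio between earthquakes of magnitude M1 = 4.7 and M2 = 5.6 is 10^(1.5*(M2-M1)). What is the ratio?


M2 - M1 = 5.6 - 4.7 = 0.9
1.5 * 0.9 = 1.35
ratio = 10^1.35 = 22.39

22.39


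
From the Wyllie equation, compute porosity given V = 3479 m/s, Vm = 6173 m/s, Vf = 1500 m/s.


1/V - 1/Vm = 1/3479 - 1/6173 = 0.00012544
1/Vf - 1/Vm = 1/1500 - 1/6173 = 0.00050467
phi = 0.00012544 / 0.00050467 = 0.2486

0.2486


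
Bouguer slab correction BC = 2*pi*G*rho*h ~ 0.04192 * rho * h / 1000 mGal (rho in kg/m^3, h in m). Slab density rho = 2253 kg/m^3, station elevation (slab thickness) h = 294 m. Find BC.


BC = 0.04192 * rho * h / 1000
= 0.04192 * 2253 * 294 / 1000
= 27.7671 mGal

27.7671


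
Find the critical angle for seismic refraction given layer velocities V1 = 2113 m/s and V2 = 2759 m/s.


V1/V2 = 2113/2759 = 0.765857
theta_c = arcsin(0.765857) = 49.9833 degrees

49.9833


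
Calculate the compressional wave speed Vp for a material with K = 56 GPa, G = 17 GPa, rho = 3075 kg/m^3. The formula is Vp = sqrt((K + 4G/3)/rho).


First compute the effective modulus:
K + 4G/3 = 56e9 + 4*17e9/3 = 78666666666.67 Pa
Then divide by density:
78666666666.67 / 3075 = 25582655.8266 Pa/(kg/m^3)
Take the square root:
Vp = sqrt(25582655.8266) = 5057.93 m/s

5057.93


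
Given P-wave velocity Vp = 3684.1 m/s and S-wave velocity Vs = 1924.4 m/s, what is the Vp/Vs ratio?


Vp/Vs = 3684.1 / 1924.4
= 1.9144

1.9144


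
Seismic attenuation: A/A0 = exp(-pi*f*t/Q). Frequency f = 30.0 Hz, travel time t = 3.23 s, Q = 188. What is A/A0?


pi*f*t/Q = pi*30.0*3.23/188 = 1.619257
A/A0 = exp(-1.619257) = 0.198046

0.198046


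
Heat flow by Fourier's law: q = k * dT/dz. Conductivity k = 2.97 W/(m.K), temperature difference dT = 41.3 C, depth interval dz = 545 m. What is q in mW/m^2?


q = k * dT / dz * 1000
= 2.97 * 41.3 / 545 * 1000
= 0.225066 * 1000
= 225.0661 mW/m^2

225.0661


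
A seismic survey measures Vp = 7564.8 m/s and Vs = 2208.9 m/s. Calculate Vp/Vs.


Vp/Vs = 7564.8 / 2208.9
= 3.4247

3.4247


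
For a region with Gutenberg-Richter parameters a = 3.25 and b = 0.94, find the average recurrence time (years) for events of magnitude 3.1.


log10(N) = 3.25 - 0.94*3.1 = 0.336
N = 10^0.336 = 2.167704
T = 1/N = 1/2.167704 = 0.4613 years

0.4613


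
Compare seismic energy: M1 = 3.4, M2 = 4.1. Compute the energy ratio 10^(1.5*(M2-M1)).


M2 - M1 = 4.1 - 3.4 = 0.7
1.5 * 0.7 = 1.05
ratio = 10^1.05 = 11.22

11.22


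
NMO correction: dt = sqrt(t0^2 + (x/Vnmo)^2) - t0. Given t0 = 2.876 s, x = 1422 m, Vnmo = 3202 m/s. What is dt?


x/Vnmo = 1422/3202 = 0.444097
(x/Vnmo)^2 = 0.197223
t0^2 = 8.271376
sqrt(8.271376 + 0.197223) = 2.910086
dt = 2.910086 - 2.876 = 0.034086

0.034086


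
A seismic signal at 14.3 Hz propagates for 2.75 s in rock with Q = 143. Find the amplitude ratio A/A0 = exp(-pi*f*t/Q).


pi*f*t/Q = pi*14.3*2.75/143 = 0.863938
A/A0 = exp(-0.863938) = 0.421499

0.421499


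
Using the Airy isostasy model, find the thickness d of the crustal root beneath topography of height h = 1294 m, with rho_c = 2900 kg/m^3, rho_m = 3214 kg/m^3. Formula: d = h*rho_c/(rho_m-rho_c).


rho_m - rho_c = 3214 - 2900 = 314
d = 1294 * 2900 / 314
= 3752600 / 314
= 11950.96 m

11950.96


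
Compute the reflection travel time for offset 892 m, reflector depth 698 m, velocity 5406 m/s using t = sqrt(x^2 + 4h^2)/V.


x^2 + 4h^2 = 892^2 + 4*698^2 = 795664 + 1948816 = 2744480
sqrt(2744480) = 1656.6472
t = 1656.6472 / 5406 = 0.3064 s

0.3064


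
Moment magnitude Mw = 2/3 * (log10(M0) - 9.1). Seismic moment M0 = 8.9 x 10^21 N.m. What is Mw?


log10(M0) = log10(8.9 x 10^21) = 21.9494
Mw = 2/3 * (21.9494 - 9.1)
= 2/3 * 12.8494
= 8.57

8.57


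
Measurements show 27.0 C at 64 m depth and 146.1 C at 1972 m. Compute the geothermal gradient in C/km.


dT = 146.1 - 27.0 = 119.1 C
dz = 1972 - 64 = 1908 m
gradient = dT/dz * 1000 = 119.1/1908 * 1000 = 62.4214 C/km

62.4214


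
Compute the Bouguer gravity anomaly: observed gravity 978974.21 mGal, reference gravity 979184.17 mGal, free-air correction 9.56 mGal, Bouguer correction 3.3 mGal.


BA = g_obs - g_ref + FAC - BC
= 978974.21 - 979184.17 + 9.56 - 3.3
= -203.7 mGal

-203.7


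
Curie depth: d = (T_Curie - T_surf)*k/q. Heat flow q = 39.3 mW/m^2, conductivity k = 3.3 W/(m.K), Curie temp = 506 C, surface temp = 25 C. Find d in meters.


T_Curie - T_surf = 506 - 25 = 481 C
Convert q to W/m^2: 39.3 mW/m^2 = 0.0393 W/m^2
d = 481 * 3.3 / 0.0393 = 40389.31 m

40389.31


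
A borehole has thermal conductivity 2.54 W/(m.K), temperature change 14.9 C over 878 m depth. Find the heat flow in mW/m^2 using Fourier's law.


q = k * dT / dz * 1000
= 2.54 * 14.9 / 878 * 1000
= 0.043105 * 1000
= 43.1048 mW/m^2

43.1048


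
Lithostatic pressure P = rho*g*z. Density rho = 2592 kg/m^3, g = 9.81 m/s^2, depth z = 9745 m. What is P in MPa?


P = rho * g * z / 1e6
= 2592 * 9.81 * 9745 / 1e6
= 247791182.4 / 1e6
= 247.7912 MPa

247.7912


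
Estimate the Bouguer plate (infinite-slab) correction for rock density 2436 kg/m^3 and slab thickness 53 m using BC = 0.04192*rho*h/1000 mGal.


BC = 0.04192 * rho * h / 1000
= 0.04192 * 2436 * 53 / 1000
= 5.4122 mGal

5.4122


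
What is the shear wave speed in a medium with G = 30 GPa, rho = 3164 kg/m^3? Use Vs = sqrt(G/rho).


Convert G to Pa: G = 30e9 Pa
Compute G/rho = 30e9 / 3164 = 9481668.7737
Vs = sqrt(9481668.7737) = 3079.23 m/s

3079.23


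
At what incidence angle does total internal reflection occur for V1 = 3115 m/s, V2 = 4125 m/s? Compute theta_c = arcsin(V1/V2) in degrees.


V1/V2 = 3115/4125 = 0.755152
theta_c = arcsin(0.755152) = 49.0386 degrees

49.0386


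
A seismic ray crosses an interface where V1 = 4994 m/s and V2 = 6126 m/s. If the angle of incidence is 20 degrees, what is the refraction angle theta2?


sin(theta1) = sin(20 deg) = 0.34202
sin(theta2) = V2/V1 * sin(theta1) = 6126/4994 * 0.34202 = 0.419547
theta2 = arcsin(0.419547) = 24.806 degrees

24.806


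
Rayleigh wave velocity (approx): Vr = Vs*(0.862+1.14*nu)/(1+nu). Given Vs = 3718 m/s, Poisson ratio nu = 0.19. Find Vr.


Numerator factor = 0.862 + 1.14*0.19 = 1.0786
Denominator = 1 + 0.19 = 1.19
Vr = 3718 * 1.0786 / 1.19 = 3369.95 m/s

3369.95


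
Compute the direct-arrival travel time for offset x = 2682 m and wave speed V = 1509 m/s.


t = x / V
= 2682 / 1509
= 1.7773 s

1.7773


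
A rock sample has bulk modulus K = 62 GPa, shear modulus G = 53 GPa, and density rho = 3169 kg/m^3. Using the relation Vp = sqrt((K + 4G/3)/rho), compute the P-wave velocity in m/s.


First compute the effective modulus:
K + 4G/3 = 62e9 + 4*53e9/3 = 132666666666.67 Pa
Then divide by density:
132666666666.67 / 3169 = 41863889.7654 Pa/(kg/m^3)
Take the square root:
Vp = sqrt(41863889.7654) = 6470.23 m/s

6470.23


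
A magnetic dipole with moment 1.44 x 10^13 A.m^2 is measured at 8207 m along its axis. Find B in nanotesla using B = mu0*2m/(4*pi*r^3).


m = 1.44 x 10^13 = 14400000000000 A.m^2
2m = 28800000000000 A.m^2
r^3 = 8207^3 = 552781245743
B = (4pi*10^-7) * 28800000000000 / (4*pi * 552781245743) * 1e9
= 36191147.369354 / 6946454002673.69 * 1e9
= 5210.0176 nT

5210.0176


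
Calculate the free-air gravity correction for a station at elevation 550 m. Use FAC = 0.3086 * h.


FAC = 0.3086 * h
= 0.3086 * 550
= 169.73 mGal

169.73


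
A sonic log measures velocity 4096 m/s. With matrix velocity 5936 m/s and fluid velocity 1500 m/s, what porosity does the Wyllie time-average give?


1/V - 1/Vm = 1/4096 - 1/5936 = 7.568e-05
1/Vf - 1/Vm = 1/1500 - 1/5936 = 0.0004982
phi = 7.568e-05 / 0.0004982 = 0.1519

0.1519


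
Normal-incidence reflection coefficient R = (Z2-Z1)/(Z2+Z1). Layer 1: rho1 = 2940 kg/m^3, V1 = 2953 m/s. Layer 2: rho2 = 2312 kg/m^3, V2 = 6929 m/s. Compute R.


Z1 = 2940 * 2953 = 8681820
Z2 = 2312 * 6929 = 16019848
R = (16019848 - 8681820) / (16019848 + 8681820) = 7338028 / 24701668 = 0.2971

0.2971


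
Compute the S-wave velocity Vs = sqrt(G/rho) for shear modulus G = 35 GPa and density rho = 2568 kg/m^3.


Convert G to Pa: G = 35e9 Pa
Compute G/rho = 35e9 / 2568 = 13629283.4891
Vs = sqrt(13629283.4891) = 3691.79 m/s

3691.79


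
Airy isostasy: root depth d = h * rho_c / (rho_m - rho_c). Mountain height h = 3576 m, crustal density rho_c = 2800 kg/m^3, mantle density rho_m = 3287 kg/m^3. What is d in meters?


rho_m - rho_c = 3287 - 2800 = 487
d = 3576 * 2800 / 487
= 10012800 / 487
= 20560.16 m

20560.16


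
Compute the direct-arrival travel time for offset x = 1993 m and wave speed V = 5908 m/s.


t = x / V
= 1993 / 5908
= 0.3373 s

0.3373


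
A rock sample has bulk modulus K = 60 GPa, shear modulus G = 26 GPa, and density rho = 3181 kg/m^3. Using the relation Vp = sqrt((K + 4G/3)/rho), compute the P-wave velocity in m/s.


First compute the effective modulus:
K + 4G/3 = 60e9 + 4*26e9/3 = 94666666666.67 Pa
Then divide by density:
94666666666.67 / 3181 = 29760033.5324 Pa/(kg/m^3)
Take the square root:
Vp = sqrt(29760033.5324) = 5455.28 m/s

5455.28


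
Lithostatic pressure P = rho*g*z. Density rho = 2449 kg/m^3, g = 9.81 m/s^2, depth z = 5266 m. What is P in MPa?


P = rho * g * z / 1e6
= 2449 * 9.81 * 5266 / 1e6
= 126514017.54 / 1e6
= 126.514 MPa

126.514


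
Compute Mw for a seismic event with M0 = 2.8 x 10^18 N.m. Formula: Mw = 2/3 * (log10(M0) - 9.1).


log10(M0) = log10(2.8 x 10^18) = 18.4472
Mw = 2/3 * (18.4472 - 9.1)
= 2/3 * 9.3472
= 6.23

6.23


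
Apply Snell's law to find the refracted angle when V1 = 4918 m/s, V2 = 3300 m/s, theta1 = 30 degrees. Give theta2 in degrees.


sin(theta1) = sin(30 deg) = 0.5
sin(theta2) = V2/V1 * sin(theta1) = 3300/4918 * 0.5 = 0.335502
theta2 = arcsin(0.335502) = 19.6031 degrees

19.6031


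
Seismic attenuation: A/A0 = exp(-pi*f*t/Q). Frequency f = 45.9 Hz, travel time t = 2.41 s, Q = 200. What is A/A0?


pi*f*t/Q = pi*45.9*2.41/200 = 1.737599
A/A0 = exp(-1.737599) = 0.175942

0.175942


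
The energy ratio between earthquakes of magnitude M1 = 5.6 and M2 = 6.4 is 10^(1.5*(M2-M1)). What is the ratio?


M2 - M1 = 6.4 - 5.6 = 0.8
1.5 * 0.8 = 1.2
ratio = 10^1.2 = 15.85

15.85


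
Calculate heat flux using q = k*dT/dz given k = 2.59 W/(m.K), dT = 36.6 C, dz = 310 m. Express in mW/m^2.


q = k * dT / dz * 1000
= 2.59 * 36.6 / 310 * 1000
= 0.305787 * 1000
= 305.7871 mW/m^2

305.7871


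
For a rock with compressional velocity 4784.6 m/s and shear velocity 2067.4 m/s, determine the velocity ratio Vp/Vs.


Vp/Vs = 4784.6 / 2067.4
= 2.3143

2.3143


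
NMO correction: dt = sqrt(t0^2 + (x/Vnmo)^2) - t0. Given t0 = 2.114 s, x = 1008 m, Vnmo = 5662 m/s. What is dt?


x/Vnmo = 1008/5662 = 0.178029
(x/Vnmo)^2 = 0.031694
t0^2 = 4.468996
sqrt(4.468996 + 0.031694) = 2.121483
dt = 2.121483 - 2.114 = 0.007483

0.007483


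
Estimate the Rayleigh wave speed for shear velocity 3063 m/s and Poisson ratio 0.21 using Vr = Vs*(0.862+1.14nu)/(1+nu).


Numerator factor = 0.862 + 1.14*0.21 = 1.1014
Denominator = 1 + 0.21 = 1.21
Vr = 3063 * 1.1014 / 1.21 = 2788.09 m/s

2788.09
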